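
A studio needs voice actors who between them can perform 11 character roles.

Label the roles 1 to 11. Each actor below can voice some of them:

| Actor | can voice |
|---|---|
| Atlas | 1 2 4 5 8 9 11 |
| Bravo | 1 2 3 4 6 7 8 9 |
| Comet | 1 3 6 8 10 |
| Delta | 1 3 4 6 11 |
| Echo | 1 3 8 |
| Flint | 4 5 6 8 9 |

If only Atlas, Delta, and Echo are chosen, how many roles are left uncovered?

2

Union of Atlas, Delta, Echo = {1, 2, 3, 4, 5, 6, 8, 9, 11}.
Not covered: 7, 10 — 2 roles.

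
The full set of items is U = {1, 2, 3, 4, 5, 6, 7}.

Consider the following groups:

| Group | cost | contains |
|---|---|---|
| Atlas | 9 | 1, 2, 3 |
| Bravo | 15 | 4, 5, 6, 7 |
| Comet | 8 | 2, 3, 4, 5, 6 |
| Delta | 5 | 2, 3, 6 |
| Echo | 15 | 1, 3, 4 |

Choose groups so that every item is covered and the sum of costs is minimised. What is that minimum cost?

Atlas, Bravo together cover every item (Atlas ∪ Bravo = {1, 2, 3, 4, 5, 6, 7}); total cost 9 + 15 = 24.
The greedy pick Comet, Atlas, Bravo costs 32; no covering selection beats 24.

24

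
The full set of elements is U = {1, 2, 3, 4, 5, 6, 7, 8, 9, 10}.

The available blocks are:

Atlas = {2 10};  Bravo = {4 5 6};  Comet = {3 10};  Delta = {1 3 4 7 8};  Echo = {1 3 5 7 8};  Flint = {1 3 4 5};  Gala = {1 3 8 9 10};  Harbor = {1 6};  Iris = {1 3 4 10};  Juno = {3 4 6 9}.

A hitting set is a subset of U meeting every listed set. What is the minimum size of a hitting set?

3

H = {1, 6, 10} meets every block (each contains at least one member of H), and |H| = 3.
No choice of 2 elements meets every block, so 3 is the minimum.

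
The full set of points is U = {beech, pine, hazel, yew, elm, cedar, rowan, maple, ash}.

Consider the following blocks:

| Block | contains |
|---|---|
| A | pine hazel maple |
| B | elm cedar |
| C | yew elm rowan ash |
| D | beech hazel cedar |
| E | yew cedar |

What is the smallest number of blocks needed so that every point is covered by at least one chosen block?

3

A and C and D together: A ∪ C ∪ D = {beech, pine, hazel, yew, elm, cedar, rowan, maple, ash} — every point is covered.
Each block has at most 4 points, and 2·4 = 8 < 9 — so at least 3 blocks are needed, and 3 is optimal.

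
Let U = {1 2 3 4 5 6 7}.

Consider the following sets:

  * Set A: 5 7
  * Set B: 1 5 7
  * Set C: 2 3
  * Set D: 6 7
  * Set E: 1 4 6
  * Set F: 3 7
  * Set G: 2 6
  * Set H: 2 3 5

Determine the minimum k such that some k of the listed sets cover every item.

D and E and H together: D ∪ E ∪ H = {1, 2, 3, 4, 5, 6, 7} — every item is covered.
Each set has at most 3 items, and 2·3 = 6 < 7 — so at least 3 sets are needed, and 3 is optimal.

3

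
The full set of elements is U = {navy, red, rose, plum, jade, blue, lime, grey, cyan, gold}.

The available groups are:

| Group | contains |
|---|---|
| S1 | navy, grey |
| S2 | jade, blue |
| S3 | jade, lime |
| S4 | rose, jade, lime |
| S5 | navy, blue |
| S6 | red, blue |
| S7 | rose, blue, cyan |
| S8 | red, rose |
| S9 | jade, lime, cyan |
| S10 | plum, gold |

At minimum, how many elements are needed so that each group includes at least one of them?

5

Take H = {navy, rose, blue, lime, gold}. Each listed group contains at least one of these, so H is a hitting set of size 5.
No choice of 4 elements meets every group, so 5 is the minimum.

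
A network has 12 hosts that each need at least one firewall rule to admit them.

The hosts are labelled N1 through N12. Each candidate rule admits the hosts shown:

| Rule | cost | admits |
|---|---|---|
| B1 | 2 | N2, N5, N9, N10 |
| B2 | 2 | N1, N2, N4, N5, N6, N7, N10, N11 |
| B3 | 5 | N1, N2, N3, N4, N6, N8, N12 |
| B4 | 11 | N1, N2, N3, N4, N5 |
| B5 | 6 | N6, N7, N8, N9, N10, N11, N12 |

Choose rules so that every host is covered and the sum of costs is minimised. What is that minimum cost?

9

B1, B2, B3 together cover every host (B1 ∪ B2 ∪ B3 = {N1, N2, N3, N4, N5, N6, N7, N8, N9, N10, N11, N12}); total cost 2 + 2 + 5 = 9.
No covering selection has total cost below 9.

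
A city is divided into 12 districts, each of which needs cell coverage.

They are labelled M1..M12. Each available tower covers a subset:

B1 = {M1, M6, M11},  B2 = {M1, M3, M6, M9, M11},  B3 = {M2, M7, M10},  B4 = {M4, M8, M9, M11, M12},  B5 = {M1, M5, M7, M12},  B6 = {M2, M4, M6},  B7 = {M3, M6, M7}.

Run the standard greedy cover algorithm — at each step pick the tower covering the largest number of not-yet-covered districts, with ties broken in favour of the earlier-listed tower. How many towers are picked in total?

4

Greedy: pick B2 (covers 5 new) → pick B3 (covers 3 new) → pick B4 (covers 3 new) → pick B5 (covers 1 new). Total picks: 4.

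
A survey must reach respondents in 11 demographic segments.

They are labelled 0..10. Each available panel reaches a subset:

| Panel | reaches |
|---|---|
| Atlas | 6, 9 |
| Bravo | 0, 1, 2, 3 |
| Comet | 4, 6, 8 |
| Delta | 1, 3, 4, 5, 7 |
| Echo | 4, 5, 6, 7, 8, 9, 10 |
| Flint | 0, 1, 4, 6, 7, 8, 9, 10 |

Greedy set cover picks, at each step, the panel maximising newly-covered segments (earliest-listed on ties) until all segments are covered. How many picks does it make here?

3

Greedy: pick Flint (covers 8 new) → pick Bravo (covers 2 new) → pick Delta (covers 1 new). Total picks: 3.
(The true minimum cover uses only 2 panels, so greedy is not optimal here.)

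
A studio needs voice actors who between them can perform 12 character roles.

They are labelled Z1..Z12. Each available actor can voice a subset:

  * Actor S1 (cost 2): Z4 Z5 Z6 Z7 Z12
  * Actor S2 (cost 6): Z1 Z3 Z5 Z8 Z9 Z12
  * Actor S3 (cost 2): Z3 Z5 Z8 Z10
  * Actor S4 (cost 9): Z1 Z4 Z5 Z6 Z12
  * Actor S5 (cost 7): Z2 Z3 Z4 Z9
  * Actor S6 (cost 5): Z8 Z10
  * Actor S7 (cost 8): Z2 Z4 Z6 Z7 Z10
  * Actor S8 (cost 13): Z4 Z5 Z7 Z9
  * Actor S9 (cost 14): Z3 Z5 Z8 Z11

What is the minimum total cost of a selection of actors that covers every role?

S2, S7, S9 together cover every role (S2 ∪ S7 ∪ S9 = {Z1, Z2, Z3, Z4, Z5, Z6, Z7, Z8, Z9, Z10, Z11, Z12}); total cost 6 + 8 + 14 = 28.
The greedy pick S1, S3, S2, S5, S9 costs 31; no covering selection beats 28.

28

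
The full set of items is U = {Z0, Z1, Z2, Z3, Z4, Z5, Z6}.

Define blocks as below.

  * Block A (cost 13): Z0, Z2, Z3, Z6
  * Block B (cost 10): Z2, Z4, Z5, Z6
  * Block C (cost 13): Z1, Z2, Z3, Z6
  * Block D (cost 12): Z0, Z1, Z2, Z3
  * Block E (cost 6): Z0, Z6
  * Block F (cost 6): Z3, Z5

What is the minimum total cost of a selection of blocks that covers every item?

B, D together cover every item (B ∪ D = {Z0, Z1, Z2, Z3, Z4, Z5, Z6}); total cost 10 + 12 = 22.
No covering selection has total cost below 22.

22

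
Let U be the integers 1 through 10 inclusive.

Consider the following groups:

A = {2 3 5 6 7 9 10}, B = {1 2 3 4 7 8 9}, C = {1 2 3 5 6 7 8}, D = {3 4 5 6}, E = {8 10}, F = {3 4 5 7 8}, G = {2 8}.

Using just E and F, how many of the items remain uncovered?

Union of E, F = {3, 4, 5, 7, 8, 10}.
Not covered: 1, 2, 6, 9 — 4 items.

4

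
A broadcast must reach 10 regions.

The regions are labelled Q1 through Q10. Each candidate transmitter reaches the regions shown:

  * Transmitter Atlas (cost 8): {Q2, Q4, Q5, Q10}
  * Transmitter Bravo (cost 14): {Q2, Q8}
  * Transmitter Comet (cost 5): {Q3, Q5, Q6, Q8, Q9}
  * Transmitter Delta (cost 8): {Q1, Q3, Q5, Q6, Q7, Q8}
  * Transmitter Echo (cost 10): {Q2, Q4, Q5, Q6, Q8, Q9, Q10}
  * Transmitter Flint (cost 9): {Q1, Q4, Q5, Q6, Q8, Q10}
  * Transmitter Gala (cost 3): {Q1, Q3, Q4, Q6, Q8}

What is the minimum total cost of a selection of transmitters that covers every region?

Delta, Echo together cover every region (Delta ∪ Echo = {Q1, Q2, Q3, Q4, Q5, Q6, Q7, Q8, Q9, Q10}); total cost 8 + 10 = 18.
The greedy pick Gala, Comet, Atlas, Delta costs 24; no covering selection beats 18.

18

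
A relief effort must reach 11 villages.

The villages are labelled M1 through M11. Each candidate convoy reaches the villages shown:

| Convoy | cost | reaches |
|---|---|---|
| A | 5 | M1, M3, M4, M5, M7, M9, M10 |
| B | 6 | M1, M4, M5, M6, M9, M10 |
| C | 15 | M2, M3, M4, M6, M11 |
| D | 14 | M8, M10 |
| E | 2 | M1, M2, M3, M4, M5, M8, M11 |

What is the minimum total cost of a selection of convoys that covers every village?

13

A, B, E together cover every village (A ∪ B ∪ E = {M1, M2, M3, M4, M5, M6, M7, M8, M9, M10, M11}); total cost 5 + 6 + 2 = 13.
No covering selection has total cost below 13.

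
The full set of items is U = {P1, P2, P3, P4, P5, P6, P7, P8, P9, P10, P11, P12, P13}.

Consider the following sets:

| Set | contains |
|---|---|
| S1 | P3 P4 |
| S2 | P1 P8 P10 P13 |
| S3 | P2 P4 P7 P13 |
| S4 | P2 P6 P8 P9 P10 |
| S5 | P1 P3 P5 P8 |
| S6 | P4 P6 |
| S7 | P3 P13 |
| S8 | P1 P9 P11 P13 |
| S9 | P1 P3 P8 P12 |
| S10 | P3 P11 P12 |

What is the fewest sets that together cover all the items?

S3, S4, S5, and S10 cover everything between them: the union {P1, P2, P3, P4, P5, P6, P7, P8, P9, P10, P11, P12, P13} is all of U.
Only S5 contains P5, so S5 is forced; the remaining 9 items need at least 3 more sets (each remaining set adds at most 4) — so at least 4 sets are needed, and 4 is optimal.

4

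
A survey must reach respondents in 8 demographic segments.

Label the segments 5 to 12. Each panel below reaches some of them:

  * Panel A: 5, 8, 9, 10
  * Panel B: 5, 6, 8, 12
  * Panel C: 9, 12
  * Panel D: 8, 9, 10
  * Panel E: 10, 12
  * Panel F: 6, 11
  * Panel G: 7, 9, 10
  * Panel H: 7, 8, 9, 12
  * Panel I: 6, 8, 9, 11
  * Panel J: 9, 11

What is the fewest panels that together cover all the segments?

B and F and G together: B ∪ F ∪ G = {5, 6, 7, 8, 9, 10, 11, 12} — every segment is covered.
No 2 of the 10 panels cover everything (all 45 combinations miss at least one segment), so 3 is optimal.

3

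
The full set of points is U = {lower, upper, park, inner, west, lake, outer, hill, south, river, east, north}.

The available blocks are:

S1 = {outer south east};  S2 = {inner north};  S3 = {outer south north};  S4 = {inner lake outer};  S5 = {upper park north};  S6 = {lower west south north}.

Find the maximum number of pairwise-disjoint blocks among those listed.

S1, S2 are pairwise disjoint (S1={outer,south,east}; S2={inner,north}).
Every remaining block overlaps one of these, and no 3 of the listed blocks are pairwise disjoint, so 2 is the maximum.

2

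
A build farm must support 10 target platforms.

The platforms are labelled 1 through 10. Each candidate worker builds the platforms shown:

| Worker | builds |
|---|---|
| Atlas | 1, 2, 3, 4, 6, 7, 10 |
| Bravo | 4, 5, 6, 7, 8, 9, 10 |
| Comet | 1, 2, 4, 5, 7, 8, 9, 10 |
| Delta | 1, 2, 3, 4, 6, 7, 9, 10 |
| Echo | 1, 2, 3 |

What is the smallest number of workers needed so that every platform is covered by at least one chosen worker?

2

Take {Atlas, Bravo}. Their union is {1, 2, 3, 4, 5, 6, 7, 8, 9, 10}, which is all 10 platforms.
No single worker has all 10 platforms (the largest, Comet, has 8), so 2 is optimal.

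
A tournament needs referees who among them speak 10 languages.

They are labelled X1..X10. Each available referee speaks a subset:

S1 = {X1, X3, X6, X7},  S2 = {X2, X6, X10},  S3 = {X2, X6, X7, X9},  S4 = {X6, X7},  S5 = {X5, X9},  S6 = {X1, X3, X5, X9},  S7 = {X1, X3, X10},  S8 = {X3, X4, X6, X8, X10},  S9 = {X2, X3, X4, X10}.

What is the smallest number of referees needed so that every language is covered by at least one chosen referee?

S3 and S6 and S8 together: S3 ∪ S6 ∪ S8 = {X1, X2, X3, X4, X5, X6, X7, X8, X9, X10} — every language is covered.
Only S8 contains X8, so S8 is forced; the remaining 5 languages need at least 2 more referees (each remaining referee adds at most 3) — so at least 3 referees are needed, and 3 is optimal.

3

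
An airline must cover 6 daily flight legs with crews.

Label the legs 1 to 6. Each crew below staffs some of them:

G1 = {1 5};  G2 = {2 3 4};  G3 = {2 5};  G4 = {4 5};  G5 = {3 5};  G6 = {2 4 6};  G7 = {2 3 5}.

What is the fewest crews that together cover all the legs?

Take {G1, G5, G6}. Their union is {1, 2, 3, 4, 5, 6}, which is all 6 legs.
Only G1 contains 1, so G1 is forced; the remaining 4 legs need at least 2 more crews (each remaining crew adds at most 3) — so at least 3 crews are needed, and 3 is optimal.

3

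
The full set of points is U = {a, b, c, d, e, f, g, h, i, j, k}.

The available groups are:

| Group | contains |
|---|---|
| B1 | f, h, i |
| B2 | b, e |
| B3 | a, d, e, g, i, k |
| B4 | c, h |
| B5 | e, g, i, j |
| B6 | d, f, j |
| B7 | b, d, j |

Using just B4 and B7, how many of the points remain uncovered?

6

Union of B4, B7 = {b, c, d, h, j}.
Not covered: a, e, f, g, i, k — 6 points.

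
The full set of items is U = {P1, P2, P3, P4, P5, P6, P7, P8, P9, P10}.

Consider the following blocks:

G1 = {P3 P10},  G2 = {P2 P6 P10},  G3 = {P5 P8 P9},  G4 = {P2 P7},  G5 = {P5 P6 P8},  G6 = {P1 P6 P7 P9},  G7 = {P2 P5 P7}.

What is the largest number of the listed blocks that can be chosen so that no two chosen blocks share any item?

3

G1, G3, G4 are pairwise disjoint (G1={P3,P10}; G3={P5,P8,P9}; G4={P2,P7}).
Every remaining block overlaps one of these, and no 4 of the listed blocks are pairwise disjoint, so 3 is the maximum.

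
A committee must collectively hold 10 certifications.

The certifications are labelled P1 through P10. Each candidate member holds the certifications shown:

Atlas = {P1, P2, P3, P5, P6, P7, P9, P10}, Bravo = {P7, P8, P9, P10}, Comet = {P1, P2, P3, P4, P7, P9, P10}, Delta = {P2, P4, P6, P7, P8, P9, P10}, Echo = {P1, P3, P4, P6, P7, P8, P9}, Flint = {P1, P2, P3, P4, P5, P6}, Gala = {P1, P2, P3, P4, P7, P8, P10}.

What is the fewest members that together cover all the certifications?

Take {Atlas, Delta}. Their union is {P1, P2, P3, P4, P5, P6, P7, P8, P9, P10}, which is all 10 certifications.
No single member has all 10 certifications (the largest, Atlas, has 8), so 2 is optimal.

2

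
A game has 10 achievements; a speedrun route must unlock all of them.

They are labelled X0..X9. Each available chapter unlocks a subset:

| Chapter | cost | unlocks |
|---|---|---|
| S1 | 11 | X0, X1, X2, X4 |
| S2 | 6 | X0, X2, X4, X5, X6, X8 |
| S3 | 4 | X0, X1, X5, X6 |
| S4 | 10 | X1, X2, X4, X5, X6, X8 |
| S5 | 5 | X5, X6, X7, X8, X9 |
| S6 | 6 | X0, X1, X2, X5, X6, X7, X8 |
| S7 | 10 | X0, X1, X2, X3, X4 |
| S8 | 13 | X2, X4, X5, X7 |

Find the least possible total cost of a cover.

15

S5, S7 together cover every achievement (S5 ∪ S7 = {X0, X1, X2, X3, X4, X5, X6, X7, X8, X9}); total cost 5 + 10 = 15.
The greedy pick S6, S5, S7 costs 21; no covering selection beats 15.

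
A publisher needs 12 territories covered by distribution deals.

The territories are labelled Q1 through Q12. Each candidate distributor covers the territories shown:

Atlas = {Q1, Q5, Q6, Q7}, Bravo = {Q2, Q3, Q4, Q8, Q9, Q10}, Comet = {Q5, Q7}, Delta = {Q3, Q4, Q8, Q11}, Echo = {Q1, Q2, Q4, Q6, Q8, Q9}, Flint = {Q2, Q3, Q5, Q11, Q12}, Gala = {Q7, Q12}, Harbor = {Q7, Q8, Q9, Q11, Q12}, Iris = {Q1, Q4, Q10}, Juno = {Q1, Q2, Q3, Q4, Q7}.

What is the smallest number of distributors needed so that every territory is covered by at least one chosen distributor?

3

Take {Atlas, Bravo, Flint}. Their union is {Q1, Q2, Q3, Q4, Q5, Q6, Q7, Q8, Q9, Q10, Q11, Q12}, which is all 12 territories.
No 2 of the 10 distributors cover everything (all 45 combinations miss at least one territory), so 3 is optimal.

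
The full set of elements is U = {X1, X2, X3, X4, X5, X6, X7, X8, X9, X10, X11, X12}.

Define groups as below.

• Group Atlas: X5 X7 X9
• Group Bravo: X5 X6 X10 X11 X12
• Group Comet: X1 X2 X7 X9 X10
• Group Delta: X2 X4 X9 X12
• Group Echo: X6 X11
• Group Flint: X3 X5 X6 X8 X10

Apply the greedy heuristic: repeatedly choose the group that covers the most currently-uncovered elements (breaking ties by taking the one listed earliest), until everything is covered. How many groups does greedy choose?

Greedy: pick Bravo (covers 5 new) → pick Comet (covers 4 new) → pick Flint (covers 2 new) → pick Delta (covers 1 new). Total picks: 4.

4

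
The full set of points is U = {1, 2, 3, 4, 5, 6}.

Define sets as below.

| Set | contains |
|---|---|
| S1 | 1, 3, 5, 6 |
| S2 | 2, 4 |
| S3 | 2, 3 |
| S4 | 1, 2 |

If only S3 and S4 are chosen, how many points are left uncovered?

Union of S3, S4 = {1, 2, 3}.
Not covered: 4, 5, 6 — 3 points.

3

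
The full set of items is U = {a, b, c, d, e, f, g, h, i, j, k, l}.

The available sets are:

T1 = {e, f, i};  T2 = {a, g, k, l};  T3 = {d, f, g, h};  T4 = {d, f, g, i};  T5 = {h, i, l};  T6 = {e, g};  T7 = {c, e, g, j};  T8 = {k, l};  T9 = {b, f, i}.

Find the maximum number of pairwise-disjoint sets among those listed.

T7, T8, T9 are pairwise disjoint (T7={c,e,g,j}; T8={k,l}; T9={b,f,i}).
Every remaining set overlaps one of these, and no 4 of the listed sets are pairwise disjoint, so 3 is the maximum.

3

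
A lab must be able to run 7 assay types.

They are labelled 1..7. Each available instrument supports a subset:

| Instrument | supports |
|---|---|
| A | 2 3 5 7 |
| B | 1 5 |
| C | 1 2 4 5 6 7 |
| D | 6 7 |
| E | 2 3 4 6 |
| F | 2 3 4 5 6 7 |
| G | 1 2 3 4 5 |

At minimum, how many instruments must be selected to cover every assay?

Take {C, E}. Their union is {1, 2, 3, 4, 5, 6, 7}, which is all 7 assays.
No single instrument has all 7 assays (the largest, C, has 6), so 2 is optimal.

2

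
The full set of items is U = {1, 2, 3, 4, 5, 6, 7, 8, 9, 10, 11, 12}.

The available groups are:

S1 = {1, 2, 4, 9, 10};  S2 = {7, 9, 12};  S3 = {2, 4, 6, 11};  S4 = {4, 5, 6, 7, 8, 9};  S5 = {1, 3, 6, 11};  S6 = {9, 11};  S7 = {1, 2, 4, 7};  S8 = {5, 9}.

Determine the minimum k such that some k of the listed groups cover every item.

Take {S1, S2, S4, S5}. Their union is {1, 2, 3, 4, 5, 6, 7, 8, 9, 10, 11, 12}, which is all 12 items.
Only S2 contains 12, so S2 is forced; the remaining 9 items need at least 3 more groups (each remaining group adds at most 4) — so at least 4 groups are needed, and 4 is optimal.

4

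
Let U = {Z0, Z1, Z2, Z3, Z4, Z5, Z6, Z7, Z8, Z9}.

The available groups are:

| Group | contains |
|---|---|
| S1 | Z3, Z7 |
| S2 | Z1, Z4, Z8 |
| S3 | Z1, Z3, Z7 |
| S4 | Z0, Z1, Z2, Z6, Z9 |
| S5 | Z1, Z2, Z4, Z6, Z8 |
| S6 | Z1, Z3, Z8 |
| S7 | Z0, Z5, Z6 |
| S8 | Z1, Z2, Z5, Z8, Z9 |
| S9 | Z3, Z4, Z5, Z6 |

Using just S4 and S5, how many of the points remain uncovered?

Union of S4, S5 = {Z0, Z1, Z2, Z4, Z6, Z8, Z9}.
Not covered: Z3, Z5, Z7 — 3 points.

3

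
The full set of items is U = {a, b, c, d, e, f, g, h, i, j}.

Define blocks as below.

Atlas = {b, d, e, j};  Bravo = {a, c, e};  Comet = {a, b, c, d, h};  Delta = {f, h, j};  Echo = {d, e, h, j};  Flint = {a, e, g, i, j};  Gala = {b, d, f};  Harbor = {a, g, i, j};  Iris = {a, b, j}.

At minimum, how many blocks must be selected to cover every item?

3

Take {Comet, Delta, Flint}. Their union is {a, b, c, d, e, f, g, h, i, j}, which is all 10 items.
No 2 of the 9 blocks cover everything (all 36 combinations miss at least one item), so 3 is optimal.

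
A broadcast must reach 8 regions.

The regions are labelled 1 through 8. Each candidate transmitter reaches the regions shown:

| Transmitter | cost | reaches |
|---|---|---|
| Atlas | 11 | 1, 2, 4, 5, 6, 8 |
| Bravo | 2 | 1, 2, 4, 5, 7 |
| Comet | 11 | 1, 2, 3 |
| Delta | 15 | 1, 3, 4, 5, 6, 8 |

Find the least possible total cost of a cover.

17

Bravo, Delta together cover every region (Bravo ∪ Delta = {1, 2, 3, 4, 5, 6, 7, 8}); total cost 2 + 15 = 17.
No covering selection has total cost below 17.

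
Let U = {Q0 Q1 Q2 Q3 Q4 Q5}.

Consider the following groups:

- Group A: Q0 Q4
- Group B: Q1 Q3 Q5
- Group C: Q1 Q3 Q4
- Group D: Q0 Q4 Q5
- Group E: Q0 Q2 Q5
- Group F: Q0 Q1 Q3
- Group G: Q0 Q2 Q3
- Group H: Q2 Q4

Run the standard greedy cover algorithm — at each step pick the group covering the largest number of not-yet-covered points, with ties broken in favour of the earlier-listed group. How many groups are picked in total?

3

Greedy: pick B (covers 3 new) → pick A (covers 2 new) → pick E (covers 1 new). Total picks: 3.
(The true minimum cover uses only 2 groups, so greedy is not optimal here.)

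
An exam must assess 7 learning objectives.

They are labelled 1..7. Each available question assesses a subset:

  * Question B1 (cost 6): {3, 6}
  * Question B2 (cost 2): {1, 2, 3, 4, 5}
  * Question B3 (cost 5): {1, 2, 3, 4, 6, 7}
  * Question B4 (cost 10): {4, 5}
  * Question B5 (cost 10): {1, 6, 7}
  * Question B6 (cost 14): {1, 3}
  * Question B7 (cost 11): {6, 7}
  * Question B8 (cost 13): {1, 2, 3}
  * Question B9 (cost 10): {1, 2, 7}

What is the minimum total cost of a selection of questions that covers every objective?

7

B2, B3 together cover every objective (B2 ∪ B3 = {1, 2, 3, 4, 5, 6, 7}); total cost 2 + 5 = 7.
No covering selection has total cost below 7.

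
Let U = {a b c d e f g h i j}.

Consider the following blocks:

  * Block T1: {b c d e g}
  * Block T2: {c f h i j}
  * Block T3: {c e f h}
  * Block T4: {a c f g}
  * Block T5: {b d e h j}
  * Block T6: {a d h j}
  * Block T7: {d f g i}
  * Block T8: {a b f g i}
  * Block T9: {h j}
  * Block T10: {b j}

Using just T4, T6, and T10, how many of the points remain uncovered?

2

Union of T4, T6, T10 = {a, b, c, d, f, g, h, j}.
Not covered: e, i — 2 points.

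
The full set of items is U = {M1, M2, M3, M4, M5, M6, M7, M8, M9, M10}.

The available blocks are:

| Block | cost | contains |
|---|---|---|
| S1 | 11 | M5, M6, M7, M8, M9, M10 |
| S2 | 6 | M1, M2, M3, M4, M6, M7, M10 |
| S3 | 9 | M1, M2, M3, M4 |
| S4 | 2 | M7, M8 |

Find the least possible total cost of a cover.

S1, S2 together cover every item (S1 ∪ S2 = {M1, M2, M3, M4, M5, M6, M7, M8, M9, M10}); total cost 11 + 6 = 17.
The greedy pick S2, S4, S1 costs 19; no covering selection beats 17.

17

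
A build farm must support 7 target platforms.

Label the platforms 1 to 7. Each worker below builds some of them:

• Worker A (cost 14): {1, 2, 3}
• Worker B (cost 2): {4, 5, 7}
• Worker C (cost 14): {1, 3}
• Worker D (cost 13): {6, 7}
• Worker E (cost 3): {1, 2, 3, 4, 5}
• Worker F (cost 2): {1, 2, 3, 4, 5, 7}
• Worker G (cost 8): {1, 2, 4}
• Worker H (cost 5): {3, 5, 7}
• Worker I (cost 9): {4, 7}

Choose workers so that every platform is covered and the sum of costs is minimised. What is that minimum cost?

D, F together cover every platform (D ∪ F = {1, 2, 3, 4, 5, 6, 7}); total cost 13 + 2 = 15.
No covering selection has total cost below 15.

15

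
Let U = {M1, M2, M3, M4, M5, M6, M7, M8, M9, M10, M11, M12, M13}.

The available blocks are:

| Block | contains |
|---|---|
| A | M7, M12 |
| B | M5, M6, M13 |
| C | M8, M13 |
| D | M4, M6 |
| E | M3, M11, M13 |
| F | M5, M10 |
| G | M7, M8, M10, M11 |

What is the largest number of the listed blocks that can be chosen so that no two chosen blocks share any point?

A, C, D, F are pairwise disjoint (A={M7,M12}; C={M8,M13}; D={M4,M6}; F={M5,M10}).
Every remaining block overlaps one of these, and no 5 of the listed blocks are pairwise disjoint, so 4 is the maximum.

4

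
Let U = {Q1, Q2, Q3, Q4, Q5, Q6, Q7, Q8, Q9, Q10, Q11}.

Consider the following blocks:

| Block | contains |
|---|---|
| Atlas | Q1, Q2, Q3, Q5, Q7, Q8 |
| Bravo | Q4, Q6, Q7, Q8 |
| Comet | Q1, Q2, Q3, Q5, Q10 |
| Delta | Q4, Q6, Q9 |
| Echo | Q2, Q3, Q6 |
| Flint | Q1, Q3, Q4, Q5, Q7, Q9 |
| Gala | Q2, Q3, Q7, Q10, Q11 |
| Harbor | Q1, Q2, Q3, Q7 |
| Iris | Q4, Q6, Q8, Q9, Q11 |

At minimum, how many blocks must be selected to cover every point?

3

Take {Bravo, Flint, Gala}. Their union is {Q1, Q2, Q3, Q4, Q5, Q6, Q7, Q8, Q9, Q10, Q11}, which is all 11 points.
No 2 of the 9 blocks cover everything (all 36 combinations miss at least one point), so 3 is optimal.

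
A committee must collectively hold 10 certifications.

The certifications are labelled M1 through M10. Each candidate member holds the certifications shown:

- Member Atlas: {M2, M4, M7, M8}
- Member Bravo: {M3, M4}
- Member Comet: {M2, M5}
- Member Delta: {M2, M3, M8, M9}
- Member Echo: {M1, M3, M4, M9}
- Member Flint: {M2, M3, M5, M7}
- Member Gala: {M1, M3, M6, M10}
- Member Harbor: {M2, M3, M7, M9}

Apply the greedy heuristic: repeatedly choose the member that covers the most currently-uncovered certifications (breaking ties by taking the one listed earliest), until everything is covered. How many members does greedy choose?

4

Greedy: pick Atlas (covers 4 new) → pick Gala (covers 4 new) → pick Comet (covers 1 new) → pick Delta (covers 1 new). Total picks: 4.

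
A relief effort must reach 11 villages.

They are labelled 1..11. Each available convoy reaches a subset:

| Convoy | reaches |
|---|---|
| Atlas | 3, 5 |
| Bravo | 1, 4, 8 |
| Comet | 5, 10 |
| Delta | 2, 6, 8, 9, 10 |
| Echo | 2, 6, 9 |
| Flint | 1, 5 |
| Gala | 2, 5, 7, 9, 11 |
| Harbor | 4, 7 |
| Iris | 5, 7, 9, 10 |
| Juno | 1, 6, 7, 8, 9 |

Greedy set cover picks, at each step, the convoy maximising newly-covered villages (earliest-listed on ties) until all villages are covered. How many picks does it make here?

Greedy: pick Delta (covers 5 new) → pick Gala (covers 3 new) → pick Bravo (covers 2 new) → pick Atlas (covers 1 new). Total picks: 4.

4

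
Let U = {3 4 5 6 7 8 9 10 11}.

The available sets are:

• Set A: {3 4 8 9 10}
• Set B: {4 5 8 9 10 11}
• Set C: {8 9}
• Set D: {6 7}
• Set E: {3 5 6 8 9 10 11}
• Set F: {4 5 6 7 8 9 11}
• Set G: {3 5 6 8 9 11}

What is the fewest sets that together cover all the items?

A and F together: A ∪ F = {3, 4, 5, 6, 7, 8, 9, 10, 11} — every item is covered.
No single set has all 9 items (the largest, E, has 7), so 2 is optimal.

2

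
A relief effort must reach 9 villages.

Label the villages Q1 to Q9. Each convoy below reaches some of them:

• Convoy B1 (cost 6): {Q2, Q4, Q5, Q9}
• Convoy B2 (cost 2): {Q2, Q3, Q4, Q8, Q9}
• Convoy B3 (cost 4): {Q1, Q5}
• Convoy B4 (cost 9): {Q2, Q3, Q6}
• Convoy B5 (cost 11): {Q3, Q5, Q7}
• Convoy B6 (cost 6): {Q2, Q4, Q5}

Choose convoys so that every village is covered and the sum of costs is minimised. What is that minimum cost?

B2, B3, B4, B5 together cover every village (B2 ∪ B3 ∪ B4 ∪ B5 = {Q1, Q2, Q3, Q4, Q5, Q6, Q7, Q8, Q9}); total cost 2 + 4 + 9 + 11 = 26.
No covering selection has total cost below 26.

26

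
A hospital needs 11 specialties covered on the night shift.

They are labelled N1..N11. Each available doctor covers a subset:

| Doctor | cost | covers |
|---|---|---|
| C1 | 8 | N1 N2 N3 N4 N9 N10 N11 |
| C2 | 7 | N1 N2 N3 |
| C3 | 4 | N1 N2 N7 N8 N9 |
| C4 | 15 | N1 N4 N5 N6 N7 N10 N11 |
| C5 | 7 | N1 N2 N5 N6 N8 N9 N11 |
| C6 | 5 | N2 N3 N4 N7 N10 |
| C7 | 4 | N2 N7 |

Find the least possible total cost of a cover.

12

C5, C6 together cover every specialty (C5 ∪ C6 = {N1, N2, N3, N4, N5, N6, N7, N8, N9, N10, N11}); total cost 7 + 5 = 12.
The greedy pick C3, C6, C5 costs 16; no covering selection beats 12.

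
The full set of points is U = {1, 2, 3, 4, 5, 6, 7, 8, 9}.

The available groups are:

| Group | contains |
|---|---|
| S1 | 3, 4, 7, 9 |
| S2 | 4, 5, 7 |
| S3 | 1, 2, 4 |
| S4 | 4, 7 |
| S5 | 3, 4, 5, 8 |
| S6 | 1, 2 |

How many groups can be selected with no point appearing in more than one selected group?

2

S5, S6 are pairwise disjoint (S5={3,4,5,8}; S6={1,2}).
Every remaining group overlaps one of these, and no 3 of the listed groups are pairwise disjoint, so 2 is the maximum.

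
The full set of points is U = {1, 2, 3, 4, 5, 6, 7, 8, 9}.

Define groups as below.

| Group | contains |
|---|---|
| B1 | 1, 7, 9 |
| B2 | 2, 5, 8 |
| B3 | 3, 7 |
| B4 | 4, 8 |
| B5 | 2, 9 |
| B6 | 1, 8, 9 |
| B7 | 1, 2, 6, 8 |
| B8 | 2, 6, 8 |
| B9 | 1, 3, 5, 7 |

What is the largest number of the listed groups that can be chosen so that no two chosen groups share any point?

B4, B5, B9 are pairwise disjoint (B4={4,8}; B5={2,9}; B9={1,3,5,7}).
Every remaining group overlaps one of these, and no 4 of the listed groups are pairwise disjoint, so 3 is the maximum.

3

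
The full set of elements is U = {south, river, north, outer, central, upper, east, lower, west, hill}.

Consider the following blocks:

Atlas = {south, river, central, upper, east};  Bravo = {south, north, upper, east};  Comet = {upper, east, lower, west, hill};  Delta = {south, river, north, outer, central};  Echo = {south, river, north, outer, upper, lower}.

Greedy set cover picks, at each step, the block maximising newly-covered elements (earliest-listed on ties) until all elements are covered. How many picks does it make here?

Greedy: pick Echo (covers 6 new) → pick Comet (covers 3 new) → pick Atlas (covers 1 new). Total picks: 3.
(The true minimum cover uses only 2 blocks, so greedy is not optimal here.)

3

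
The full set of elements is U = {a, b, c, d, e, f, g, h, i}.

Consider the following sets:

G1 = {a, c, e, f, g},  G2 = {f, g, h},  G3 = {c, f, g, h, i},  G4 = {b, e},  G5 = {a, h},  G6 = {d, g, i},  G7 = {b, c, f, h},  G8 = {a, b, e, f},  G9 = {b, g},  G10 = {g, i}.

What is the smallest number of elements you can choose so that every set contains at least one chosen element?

Take T = {a, b, g}. Each listed set contains at least one of these, so T is a hitting set of size 3.
The sets G4, G5, G10 are pairwise disjoint, so any hitting set needs a separate element for each — at least 3. Hence 3 is optimal.

3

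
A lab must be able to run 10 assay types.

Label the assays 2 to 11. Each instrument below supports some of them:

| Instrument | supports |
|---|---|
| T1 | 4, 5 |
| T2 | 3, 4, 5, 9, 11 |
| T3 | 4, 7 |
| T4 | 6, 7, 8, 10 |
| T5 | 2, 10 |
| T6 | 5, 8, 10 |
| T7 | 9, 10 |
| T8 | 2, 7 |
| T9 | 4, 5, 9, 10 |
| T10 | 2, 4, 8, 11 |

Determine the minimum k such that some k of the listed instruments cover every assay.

Take {T2, T4, T10}. Their union is {2, 3, 4, 5, 6, 7, 8, 9, 10, 11}, which is all 10 assays.
Only T2 contains 3, so T2 is forced; the remaining 5 assays need at least 2 more instruments (each remaining instrument adds at most 4) — so at least 3 instruments are needed, and 3 is optimal.

3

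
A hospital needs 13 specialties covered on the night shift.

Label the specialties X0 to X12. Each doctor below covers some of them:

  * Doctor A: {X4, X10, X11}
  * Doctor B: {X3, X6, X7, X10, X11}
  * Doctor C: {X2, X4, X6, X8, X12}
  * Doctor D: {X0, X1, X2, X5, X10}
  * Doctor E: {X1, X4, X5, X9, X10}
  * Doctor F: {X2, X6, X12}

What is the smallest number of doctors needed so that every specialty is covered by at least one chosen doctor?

Take {B, C, D, E}. Their union is {X0, X1, X2, X3, X4, X5, X6, X7, X8, X9, X10, X11, X12}, which is all 13 specialties.
No 3 of the 6 doctors cover everything (all 20 combinations miss at least one specialty), so 4 is optimal.

4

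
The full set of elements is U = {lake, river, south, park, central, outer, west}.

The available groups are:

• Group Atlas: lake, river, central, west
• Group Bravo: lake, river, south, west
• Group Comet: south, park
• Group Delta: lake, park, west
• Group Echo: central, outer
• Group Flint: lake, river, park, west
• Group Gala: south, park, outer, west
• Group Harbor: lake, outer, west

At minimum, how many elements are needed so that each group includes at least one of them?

The 3 elements {park, central, west} hit every group.
No choice of 2 elements meets every group, so 3 is the minimum.

3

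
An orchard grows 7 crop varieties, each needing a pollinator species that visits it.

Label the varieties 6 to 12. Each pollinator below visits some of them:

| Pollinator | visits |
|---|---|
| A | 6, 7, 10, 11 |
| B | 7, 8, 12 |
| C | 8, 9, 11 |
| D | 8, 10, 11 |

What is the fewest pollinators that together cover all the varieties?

A and B and C together: A ∪ B ∪ C = {6, 7, 8, 9, 10, 11, 12} — every variety is covered.
Only A contains 6, so A is forced; the remaining 3 varieties need at least 2 more pollinators (each remaining pollinator adds at most 2) — so at least 3 pollinators are needed, and 3 is optimal.

3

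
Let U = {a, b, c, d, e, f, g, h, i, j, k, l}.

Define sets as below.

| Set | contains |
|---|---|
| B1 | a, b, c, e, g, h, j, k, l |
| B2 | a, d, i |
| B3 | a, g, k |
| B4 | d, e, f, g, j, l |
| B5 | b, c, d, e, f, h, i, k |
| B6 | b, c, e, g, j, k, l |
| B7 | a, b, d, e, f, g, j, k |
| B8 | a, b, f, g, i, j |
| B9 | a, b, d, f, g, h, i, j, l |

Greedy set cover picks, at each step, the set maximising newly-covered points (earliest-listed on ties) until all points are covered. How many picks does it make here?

2

Greedy: pick B1 (covers 9 new) → pick B5 (covers 3 new). Total picks: 2.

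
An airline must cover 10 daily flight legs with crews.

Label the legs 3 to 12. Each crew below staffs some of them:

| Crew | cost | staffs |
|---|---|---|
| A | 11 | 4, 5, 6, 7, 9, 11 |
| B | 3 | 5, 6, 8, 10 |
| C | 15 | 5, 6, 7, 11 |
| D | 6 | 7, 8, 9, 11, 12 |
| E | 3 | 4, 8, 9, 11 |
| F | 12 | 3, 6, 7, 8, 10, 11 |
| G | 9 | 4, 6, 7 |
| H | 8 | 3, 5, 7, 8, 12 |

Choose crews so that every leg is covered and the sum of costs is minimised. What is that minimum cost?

B, E, H together cover every leg (B ∪ E ∪ H = {3, 4, 5, 6, 7, 8, 9, 10, 11, 12}); total cost 3 + 3 + 8 = 14.
No covering selection has total cost below 14.

14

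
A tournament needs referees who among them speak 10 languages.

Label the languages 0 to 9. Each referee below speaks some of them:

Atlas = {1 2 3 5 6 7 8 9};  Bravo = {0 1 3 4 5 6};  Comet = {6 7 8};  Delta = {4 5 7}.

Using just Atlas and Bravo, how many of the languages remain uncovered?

0

Union of Atlas, Bravo = {0, 1, 2, 3, 4, 5, 6, 7, 8, 9} — that's every language, so 0 are uncovered.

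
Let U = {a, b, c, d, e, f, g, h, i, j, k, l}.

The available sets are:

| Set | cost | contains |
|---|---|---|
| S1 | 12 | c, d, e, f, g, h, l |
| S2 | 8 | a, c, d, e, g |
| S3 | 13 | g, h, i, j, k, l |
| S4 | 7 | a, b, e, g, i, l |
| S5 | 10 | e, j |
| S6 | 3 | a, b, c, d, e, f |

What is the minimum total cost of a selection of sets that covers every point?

16

S3, S6 together cover every point (S3 ∪ S6 = {a, b, c, d, e, f, g, h, i, j, k, l}); total cost 13 + 3 = 16.
No covering selection has total cost below 16.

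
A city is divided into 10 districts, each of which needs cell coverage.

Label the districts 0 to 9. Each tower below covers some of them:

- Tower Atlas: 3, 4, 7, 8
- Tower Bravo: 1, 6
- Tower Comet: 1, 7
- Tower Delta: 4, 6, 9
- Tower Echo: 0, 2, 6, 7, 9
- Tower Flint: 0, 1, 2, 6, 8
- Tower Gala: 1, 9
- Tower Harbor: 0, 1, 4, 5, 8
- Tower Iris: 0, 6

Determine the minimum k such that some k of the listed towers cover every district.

3

Atlas and Echo and Harbor together: Atlas ∪ Echo ∪ Harbor = {0, 1, 2, 3, 4, 5, 6, 7, 8, 9} — every district is covered.
Only Atlas contains 3, so Atlas is forced; the remaining 6 districts need at least 2 more towers (each remaining tower adds at most 4) — so at least 3 towers are needed, and 3 is optimal.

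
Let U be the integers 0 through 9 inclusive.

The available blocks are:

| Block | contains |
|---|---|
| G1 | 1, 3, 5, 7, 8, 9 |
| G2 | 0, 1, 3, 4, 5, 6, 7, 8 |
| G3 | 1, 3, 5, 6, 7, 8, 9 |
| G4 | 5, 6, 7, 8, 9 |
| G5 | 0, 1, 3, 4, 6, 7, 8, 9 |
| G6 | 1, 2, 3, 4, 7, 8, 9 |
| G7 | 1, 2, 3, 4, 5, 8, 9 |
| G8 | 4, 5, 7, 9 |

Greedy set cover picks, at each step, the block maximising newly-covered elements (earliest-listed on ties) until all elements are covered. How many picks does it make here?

Greedy: pick G2 (covers 8 new) → pick G6 (covers 2 new). Total picks: 2.

2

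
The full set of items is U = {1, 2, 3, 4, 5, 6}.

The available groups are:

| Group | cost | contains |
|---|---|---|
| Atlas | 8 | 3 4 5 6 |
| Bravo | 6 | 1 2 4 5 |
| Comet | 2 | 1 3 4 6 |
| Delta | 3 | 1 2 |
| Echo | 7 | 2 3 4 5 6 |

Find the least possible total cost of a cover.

8

Bravo, Comet together cover every item (Bravo ∪ Comet = {1, 2, 3, 4, 5, 6}); total cost 6 + 2 = 8.
No covering selection has total cost below 8.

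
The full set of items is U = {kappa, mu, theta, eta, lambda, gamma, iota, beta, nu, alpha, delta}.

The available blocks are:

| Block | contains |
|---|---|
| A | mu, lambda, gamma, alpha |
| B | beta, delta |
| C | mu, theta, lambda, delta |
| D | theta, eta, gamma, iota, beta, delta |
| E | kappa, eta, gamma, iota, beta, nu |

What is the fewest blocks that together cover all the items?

A and D and E together: A ∪ D ∪ E = {kappa, mu, theta, eta, lambda, gamma, iota, beta, nu, alpha, delta} — every item is covered.
Only E contains kappa, so E is forced; the remaining 5 items need at least 2 more blocks (each remaining block adds at most 4) — so at least 3 blocks are needed, and 3 is optimal.

3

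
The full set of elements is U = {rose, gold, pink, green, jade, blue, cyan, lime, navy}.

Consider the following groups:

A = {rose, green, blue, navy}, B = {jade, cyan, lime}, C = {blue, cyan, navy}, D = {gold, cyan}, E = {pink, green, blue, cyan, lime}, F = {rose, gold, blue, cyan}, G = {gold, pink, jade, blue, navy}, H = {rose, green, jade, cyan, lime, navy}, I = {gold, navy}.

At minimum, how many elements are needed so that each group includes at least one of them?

T = {cyan, navy} meets every group (each contains at least one member of T), and |T| = 2.
The groups E, I are pairwise disjoint, so any hitting set needs a separate element for each — at least 2. Hence 2 is optimal.

2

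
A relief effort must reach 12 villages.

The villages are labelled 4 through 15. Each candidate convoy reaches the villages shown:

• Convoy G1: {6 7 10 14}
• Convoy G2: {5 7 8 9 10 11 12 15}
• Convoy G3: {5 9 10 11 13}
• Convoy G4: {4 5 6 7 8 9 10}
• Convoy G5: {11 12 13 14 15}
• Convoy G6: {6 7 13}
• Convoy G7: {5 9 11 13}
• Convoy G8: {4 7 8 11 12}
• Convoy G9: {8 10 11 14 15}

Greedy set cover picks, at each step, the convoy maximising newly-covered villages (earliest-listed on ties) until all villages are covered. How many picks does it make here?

4

Greedy: pick G2 (covers 8 new) → pick G1 (covers 2 new) → pick G3 (covers 1 new) → pick G4 (covers 1 new). Total picks: 4.
(The true minimum cover uses only 2 convoys, so greedy is not optimal here.)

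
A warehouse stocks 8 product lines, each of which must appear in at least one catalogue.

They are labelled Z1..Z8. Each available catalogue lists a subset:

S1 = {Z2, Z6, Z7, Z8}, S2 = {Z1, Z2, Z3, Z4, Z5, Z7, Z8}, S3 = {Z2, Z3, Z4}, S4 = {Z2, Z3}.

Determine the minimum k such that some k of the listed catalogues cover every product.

2

S1 and S2 together: S1 ∪ S2 = {Z1, Z2, Z3, Z4, Z5, Z6, Z7, Z8} — every product is covered.
No single catalogue has all 8 products (the largest, S2, has 7), so 2 is optimal.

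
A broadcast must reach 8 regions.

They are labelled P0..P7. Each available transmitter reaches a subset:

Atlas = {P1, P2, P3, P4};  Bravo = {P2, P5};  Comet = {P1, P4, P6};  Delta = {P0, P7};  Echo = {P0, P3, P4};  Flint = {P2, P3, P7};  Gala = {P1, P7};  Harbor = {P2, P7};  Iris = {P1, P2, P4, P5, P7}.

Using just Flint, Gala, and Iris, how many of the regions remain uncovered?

Union of Flint, Gala, Iris = {P1, P2, P3, P4, P5, P7}.
Not covered: P0, P6 — 2 regions.

2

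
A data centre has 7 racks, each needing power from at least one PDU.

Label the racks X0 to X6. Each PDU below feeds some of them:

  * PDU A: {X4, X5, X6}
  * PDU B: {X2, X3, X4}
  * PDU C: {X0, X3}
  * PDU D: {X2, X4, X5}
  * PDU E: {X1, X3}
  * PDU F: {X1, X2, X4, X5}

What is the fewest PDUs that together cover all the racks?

A and C and F together: A ∪ C ∪ F = {X0, X1, X2, X3, X4, X5, X6} — every rack is covered.
Only C contains X0, so C is forced; the remaining 5 racks need at least 2 more PDUs (each remaining PDU adds at most 4) — so at least 3 PDUs are needed, and 3 is optimal.

3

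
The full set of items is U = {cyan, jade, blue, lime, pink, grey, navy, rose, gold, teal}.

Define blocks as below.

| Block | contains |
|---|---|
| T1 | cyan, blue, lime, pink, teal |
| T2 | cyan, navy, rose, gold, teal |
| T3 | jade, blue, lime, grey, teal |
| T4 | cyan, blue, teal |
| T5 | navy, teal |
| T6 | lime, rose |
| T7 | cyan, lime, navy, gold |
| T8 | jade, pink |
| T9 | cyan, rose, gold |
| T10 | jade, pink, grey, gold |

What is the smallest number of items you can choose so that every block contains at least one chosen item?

Take H = {lime, pink, rose, teal}. Each listed block contains at least one of these, so H is a hitting set of size 4.
No choice of 3 items meets every block, so 4 is the minimum.

4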